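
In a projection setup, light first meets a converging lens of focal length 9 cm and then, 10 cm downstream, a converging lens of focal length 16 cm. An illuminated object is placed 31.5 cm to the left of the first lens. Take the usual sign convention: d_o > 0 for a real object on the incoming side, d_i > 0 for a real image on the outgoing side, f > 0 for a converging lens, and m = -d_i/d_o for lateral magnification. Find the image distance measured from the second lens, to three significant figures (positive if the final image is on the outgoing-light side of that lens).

2.24 cm

First lens: d_i1 = 1/(1/9 - 1/31.5) = 12.600 cm.
This image would form 12.600 cm past lens 1, i.e. 2.600 cm beyond lens 2, so it is a virtual object for lens 2: d_o2 = 10 - 12.600 = -2.600 cm.
Second lens: d_i2 = 1/(1/16 - 1/(-2.600)) = 2.237 cm.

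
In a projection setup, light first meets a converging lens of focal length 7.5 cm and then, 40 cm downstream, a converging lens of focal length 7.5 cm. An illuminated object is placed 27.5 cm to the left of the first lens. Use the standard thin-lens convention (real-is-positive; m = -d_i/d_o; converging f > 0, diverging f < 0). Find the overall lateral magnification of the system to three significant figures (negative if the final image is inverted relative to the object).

0.127

Lens 1: 1/d_i1 = 1/f_1 - 1/d_o1 = 1/7.5 - 1/27.5 = 0.09697 cm^-1, so d_i1 = 10.312 cm.
m_1 = -(10.312)/27.5 = -0.3750.
The intermediate image is 10.312 cm to the right of lens 1, so d_o2 = L - d_i1 = 40 - 10.312 = 29.688 cm.
Lens 2: 1/d_i2 = 1/f_2 - 1/d_o2 = 1/7.5 - 1/(29.688) = 0.09965 cm^-1, so d_i2 = 10.035 cm.
m_2 = -(10.035)/(29.688) = -0.3380.
Overall magnification: m = m_1 m_2 = 0.1268.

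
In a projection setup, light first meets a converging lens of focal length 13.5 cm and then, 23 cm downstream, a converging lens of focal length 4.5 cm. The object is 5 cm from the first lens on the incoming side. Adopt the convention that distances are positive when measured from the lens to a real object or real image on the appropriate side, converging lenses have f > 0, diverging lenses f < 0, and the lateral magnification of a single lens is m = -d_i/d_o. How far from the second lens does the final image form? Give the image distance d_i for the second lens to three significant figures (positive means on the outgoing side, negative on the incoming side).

5.27 cm

Applying the thin-lens equation to the first lens, 1/13.5 = 1/5 + 1/d_i1, which gives d_i1 = -7.941 cm.
With d_i1 < 0 the first image is virtual and lies on the object side; the object distance for lens 2 is d_o2 = 23 - (-7.941) = 30.941 cm.
Applying the thin-lens equation again with f_2 = 4.5 cm and d_o2 = 30.941 cm gives d_i2 = 5.266 cm.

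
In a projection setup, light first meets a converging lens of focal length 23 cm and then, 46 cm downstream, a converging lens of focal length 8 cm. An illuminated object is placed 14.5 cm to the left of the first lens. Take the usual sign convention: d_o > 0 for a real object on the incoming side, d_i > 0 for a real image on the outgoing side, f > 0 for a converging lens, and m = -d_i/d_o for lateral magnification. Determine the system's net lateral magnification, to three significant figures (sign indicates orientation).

First lens: d_i1 = 1/(1/23 - 1/14.5) = -39.235 cm.
m_1 = -(-39.235)/14.5 = 2.7059.
The intermediate image is virtual, 39.235 cm to the left of lens 1, so d_o2 = L - d_i1 = 46 - (-39.235) = 85.235 cm.
Second lens: d_i2 = 1/(1/8 - 1/(85.235)) = 8.829 cm.
m_2 = -(8.829)/(85.235) = -0.1036.
Overall magnification: m = m_1 m_2 = -0.2803.

-0.280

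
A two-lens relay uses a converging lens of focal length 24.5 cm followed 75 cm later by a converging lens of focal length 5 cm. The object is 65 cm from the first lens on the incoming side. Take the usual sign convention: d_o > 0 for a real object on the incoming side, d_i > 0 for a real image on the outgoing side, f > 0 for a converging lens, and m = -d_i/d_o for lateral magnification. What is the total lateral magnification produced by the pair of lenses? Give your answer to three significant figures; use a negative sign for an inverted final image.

First lens: d_i1 = 1/(1/24.5 - 1/65) = 39.321 cm.
m_1 = -(39.321)/65 = -0.6049.
Object distance for lens 2: d_o2 = 75 - 39.321 = 35.679 cm.
Second lens: d_i2 = 1/(1/5 - 1/(35.679)) = 5.815 cm.
m_2 = -(5.815)/(35.679) = -0.1630.
The system's lateral magnification is m_1 m_2 = (-0.6049)(-0.1630) = 0.0986.

0.0986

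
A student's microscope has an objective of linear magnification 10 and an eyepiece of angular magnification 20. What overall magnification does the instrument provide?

The overall magnification of a compound microscope is the product of the objective and eyepiece magnifications:
M = M_obj x M_eye = 10 x 20 = 200.

200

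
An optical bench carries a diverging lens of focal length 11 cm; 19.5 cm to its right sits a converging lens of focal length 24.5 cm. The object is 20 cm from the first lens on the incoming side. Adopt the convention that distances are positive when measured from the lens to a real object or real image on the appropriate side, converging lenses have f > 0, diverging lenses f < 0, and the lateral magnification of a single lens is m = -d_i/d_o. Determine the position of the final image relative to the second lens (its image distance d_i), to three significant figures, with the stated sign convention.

First lens: d_i1 = 1/(1/(-11) - 1/20) = -7.097 cm.
The intermediate image is virtual, 7.097 cm to the left of lens 1, so d_o2 = L - d_i1 = 19.5 - (-7.097) = 26.597 cm.
Second lens: d_i2 = 1/(1/24.5 - 1/(26.597)) = 310.773 cm.

311 cm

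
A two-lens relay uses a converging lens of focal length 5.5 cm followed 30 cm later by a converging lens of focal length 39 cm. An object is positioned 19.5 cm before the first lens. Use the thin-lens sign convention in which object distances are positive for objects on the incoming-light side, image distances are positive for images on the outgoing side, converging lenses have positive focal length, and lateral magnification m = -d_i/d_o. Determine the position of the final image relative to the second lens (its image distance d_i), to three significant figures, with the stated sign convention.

-52.3 cm

Lens 1: 1/d_i1 = 1/f_1 - 1/d_o1 = 1/5.5 - 1/19.5 = 0.13054 cm^-1, so d_i1 = 7.661 cm.
Object distance for lens 2: d_o2 = 30 - 7.661 = 22.339 cm.
Lens 2: 1/d_i2 = 1/f_2 - 1/d_o2 = 1/39 - 1/(22.339) = -0.01912 cm^-1, so d_i2 = -52.293 cm.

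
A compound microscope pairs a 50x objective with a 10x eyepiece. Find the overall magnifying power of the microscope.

The overall magnification of a compound microscope is the product of the objective and eyepiece magnifications:
M = M_obj x M_eye = 50 x 10 = 500.

500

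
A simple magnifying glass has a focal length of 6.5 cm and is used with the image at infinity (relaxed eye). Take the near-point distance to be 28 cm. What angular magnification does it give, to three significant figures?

4.31

M = D/f = 28/6.5 = 4.308.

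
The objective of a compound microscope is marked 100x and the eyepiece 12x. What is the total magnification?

1200

The overall magnification of a compound microscope is the product of the objective and eyepiece magnifications:
M = M_obj x M_eye = 100 x 12 = 1200.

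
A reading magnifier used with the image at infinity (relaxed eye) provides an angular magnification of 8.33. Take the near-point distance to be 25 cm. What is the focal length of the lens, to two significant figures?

For the image at infinity, M = D/f.
f = D/M = 25/8.33 = 3.001 cm.

3.0 cm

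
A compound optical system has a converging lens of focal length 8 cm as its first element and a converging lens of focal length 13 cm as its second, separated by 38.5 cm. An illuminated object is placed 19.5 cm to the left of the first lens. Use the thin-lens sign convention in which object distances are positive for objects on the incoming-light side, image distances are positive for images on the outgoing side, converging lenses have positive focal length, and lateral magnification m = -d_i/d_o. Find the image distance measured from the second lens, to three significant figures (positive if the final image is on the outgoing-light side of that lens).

27.2 cm

Applying the thin-lens equation to the first lens, 1/8 = 1/19.5 + 1/d_i1, which gives d_i1 = 13.565 cm.
The intermediate image is 13.565 cm to the right of lens 1, so d_o2 = L - d_i1 = 38.5 - 13.565 = 24.935 cm.
Applying the thin-lens equation again with f_2 = 13 cm and d_o2 = 24.935 cm gives d_i2 = 27.160 cm.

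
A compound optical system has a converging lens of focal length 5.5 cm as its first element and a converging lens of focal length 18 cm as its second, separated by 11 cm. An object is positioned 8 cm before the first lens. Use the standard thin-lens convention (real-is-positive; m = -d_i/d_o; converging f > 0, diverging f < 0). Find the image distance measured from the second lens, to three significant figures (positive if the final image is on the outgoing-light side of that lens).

First lens: d_i1 = 1/(1/5.5 - 1/8) = 17.600 cm.
Since 17.600 cm > 11 cm, the first image lies past the second lens and serves as a virtual object: d_o2 = L - d_i1 = -6.600 cm.
Second lens: d_i2 = 1/(1/18 - 1/(-6.600)) = 4.829 cm.

4.83 cm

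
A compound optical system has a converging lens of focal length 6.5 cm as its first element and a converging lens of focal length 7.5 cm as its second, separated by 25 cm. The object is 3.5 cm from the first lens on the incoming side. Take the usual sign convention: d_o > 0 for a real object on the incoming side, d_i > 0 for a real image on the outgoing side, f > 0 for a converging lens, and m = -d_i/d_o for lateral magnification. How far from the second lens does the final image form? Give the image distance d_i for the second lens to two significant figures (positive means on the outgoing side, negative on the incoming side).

Applying the thin-lens equation to the first lens, 1/6.5 = 1/3.5 + 1/d_i1, which gives d_i1 = -7.583 cm.
With d_i1 < 0 the first image is virtual and lies on the object side; the object distance for lens 2 is d_o2 = 25 - (-7.583) = 32.583 cm.
Applying the thin-lens equation again with f_2 = 7.5 cm and d_o2 = 32.583 cm gives d_i2 = 9.743 cm.

9.7 cm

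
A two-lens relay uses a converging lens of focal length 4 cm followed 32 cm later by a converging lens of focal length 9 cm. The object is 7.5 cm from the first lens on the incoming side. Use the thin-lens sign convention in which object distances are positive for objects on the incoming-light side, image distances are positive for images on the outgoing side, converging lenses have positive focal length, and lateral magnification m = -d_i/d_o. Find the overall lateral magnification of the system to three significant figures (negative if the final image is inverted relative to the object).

0.713

Applying the thin-lens equation to the first lens, 1/4 = 1/7.5 + 1/d_i1, which gives d_i1 = 8.571 cm.
Its lateral magnification is m_1 = -d_i1/d_o1 = -(8.571)/7.5 = -1.1429.
The intermediate image is 8.571 cm to the right of lens 1, so d_o2 = L - d_i1 = 32 - 8.571 = 23.429 cm.
Applying the thin-lens equation again with f_2 = 9 cm and d_o2 = 23.429 cm gives d_i2 = 14.614 cm.
m_2 = -(14.614)/(23.429) = -0.6238.
Total m = m_1 x m_2 = (-1.1429)(-0.6238) = 0.7129.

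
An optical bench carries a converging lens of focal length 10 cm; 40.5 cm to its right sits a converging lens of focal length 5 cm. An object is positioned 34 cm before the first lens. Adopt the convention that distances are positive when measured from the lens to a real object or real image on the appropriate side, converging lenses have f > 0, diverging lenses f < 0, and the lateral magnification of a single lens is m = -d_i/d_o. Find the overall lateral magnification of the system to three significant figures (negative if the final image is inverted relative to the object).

0.0977

First lens: d_i1 = 1/(1/10 - 1/34) = 14.167 cm.
m_1 = -(14.167)/34 = -0.4167.
The intermediate image is 14.167 cm to the right of lens 1, so d_o2 = L - d_i1 = 40.5 - 14.167 = 26.333 cm.
Second lens: d_i2 = 1/(1/5 - 1/(26.333)) = 6.172 cm.
m_2 = -(6.172)/(26.333) = -0.2344.
The system's lateral magnification is m_1 m_2 = (-0.4167)(-0.2344) = 0.0977.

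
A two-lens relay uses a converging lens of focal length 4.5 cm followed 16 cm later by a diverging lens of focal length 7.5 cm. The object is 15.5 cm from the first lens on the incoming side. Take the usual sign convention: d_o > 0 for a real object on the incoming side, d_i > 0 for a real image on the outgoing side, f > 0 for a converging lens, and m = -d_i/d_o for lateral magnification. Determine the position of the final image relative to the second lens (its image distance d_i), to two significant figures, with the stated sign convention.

-4.2 cm

Lens 1: 1/d_i1 = 1/f_1 - 1/d_o1 = 1/4.5 - 1/15.5 = 0.15771 cm^-1, so d_i1 = 6.341 cm.
Object distance for lens 2: d_o2 = 16 - 6.341 = 9.659 cm.
Lens 2: 1/d_i2 = 1/f_2 - 1/d_o2 = 1/(-7.5) - 1/(9.659) = -0.23686 cm^-1, so d_i2 = -4.222 cm.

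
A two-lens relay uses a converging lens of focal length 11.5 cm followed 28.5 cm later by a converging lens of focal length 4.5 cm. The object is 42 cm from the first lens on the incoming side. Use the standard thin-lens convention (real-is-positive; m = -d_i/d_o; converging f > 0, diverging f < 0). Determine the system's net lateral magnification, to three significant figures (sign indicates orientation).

0.208

Applying the thin-lens equation to the first lens, 1/11.5 = 1/42 + 1/d_i1, which gives d_i1 = 15.836 cm.
Its lateral magnification is m_1 = -d_i1/d_o1 = -(15.836)/42 = -0.3770.
That image sits 12.664 cm in front of the second lens, so d_o2 = 12.664 cm.
Applying the thin-lens equation again with f_2 = 4.5 cm and d_o2 = 12.664 cm gives d_i2 = 6.980 cm.
m_2 = -(6.980)/(12.664) = -0.5512.
Overall magnification: m = m_1 m_2 = 0.2078.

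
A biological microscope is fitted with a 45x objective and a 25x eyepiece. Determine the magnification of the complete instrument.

The overall magnification of a compound microscope is the product of the objective and eyepiece magnifications:
M = M_obj x M_eye = 45 x 25 = 1125.

1125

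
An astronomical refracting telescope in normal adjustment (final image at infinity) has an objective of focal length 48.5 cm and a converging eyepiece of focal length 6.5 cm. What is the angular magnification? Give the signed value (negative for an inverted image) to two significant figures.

M = -f_obj/f_eye = -48.5/(6.5) = -7.462.

-7.5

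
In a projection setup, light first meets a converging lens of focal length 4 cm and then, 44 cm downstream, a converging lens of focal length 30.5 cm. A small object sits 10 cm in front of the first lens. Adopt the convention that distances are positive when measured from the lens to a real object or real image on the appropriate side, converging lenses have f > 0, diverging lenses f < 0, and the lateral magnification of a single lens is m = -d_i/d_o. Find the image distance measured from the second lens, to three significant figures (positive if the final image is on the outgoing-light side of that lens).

First lens: d_i1 = 1/(1/4 - 1/10) = 6.667 cm.
Object distance for lens 2: d_o2 = 44 - 6.667 = 37.333 cm.
Second lens: d_i2 = 1/(1/30.5 - 1/(37.333)) = 166.634 cm.

167 cm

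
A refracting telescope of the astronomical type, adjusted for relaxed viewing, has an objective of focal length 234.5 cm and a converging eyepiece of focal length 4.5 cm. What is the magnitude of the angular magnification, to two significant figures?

|M| = f_obj/|f_eye| = 234.5/4.5 = 52.111.

52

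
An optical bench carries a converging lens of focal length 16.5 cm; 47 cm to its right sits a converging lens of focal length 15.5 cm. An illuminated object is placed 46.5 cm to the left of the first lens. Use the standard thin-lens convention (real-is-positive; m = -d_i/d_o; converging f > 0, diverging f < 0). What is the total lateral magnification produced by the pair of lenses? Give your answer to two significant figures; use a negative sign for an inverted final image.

1.4

Lens 1: 1/d_i1 = 1/f_1 - 1/d_o1 = 1/16.5 - 1/46.5 = 0.03910 cm^-1, so d_i1 = 25.575 cm.
m_1 = -(25.575)/46.5 = -0.5500.
That image sits 21.425 cm in front of the second lens, so d_o2 = 21.425 cm.
Lens 2: 1/d_i2 = 1/f_2 - 1/d_o2 = 1/15.5 - 1/(21.425) = 0.01784 cm^-1, so d_i2 = 56.049 cm.
m_2 = -(56.049)/(21.425) = -2.6160.
The system's lateral magnification is m_1 m_2 = (-0.5500)(-2.6160) = 1.4388.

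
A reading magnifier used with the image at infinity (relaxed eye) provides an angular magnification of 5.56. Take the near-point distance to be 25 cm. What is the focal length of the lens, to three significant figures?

For the image at infinity, M = D/f.
f = D/M = 25/5.56 = 4.496 cm.

4.50 cm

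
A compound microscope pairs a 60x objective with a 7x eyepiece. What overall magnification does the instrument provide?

The overall magnification of a compound microscope is the product of the objective and eyepiece magnifications:
M = M_obj x M_eye = 60 x 7 = 420.

420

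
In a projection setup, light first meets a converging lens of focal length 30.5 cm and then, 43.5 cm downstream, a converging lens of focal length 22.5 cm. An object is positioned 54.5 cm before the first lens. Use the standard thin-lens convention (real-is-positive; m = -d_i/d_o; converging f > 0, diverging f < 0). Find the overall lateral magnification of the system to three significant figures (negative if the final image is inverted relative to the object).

Applying the thin-lens equation to the first lens, 1/30.5 = 1/54.5 + 1/d_i1, which gives d_i1 = 69.260 cm.
Its lateral magnification is m_1 = -d_i1/d_o1 = -(69.260)/54.5 = -1.2708.
Since 69.260 cm > 43.5 cm, the first image lies past the second lens and serves as a virtual object: d_o2 = L - d_i1 = -25.760 cm.
Applying the thin-lens equation again with f_2 = 22.5 cm and d_o2 = -25.760 cm gives d_i2 = 12.010 cm.
m_2 = -(12.010)/(-25.760) = 0.4662.
Overall magnification: m = m_1 m_2 = -0.5925.

-0.592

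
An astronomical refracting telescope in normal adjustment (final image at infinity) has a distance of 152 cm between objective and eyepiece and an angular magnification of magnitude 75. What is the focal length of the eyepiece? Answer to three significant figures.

2.00 cm

In normal adjustment the tube length equals f_obj + f_eye and |M| = f_obj/f_eye.
So f_obj = 75 f_eye and 75 f_eye + f_eye = 152 cm, giving f_eye = 152/76 = 2.000 cm and f_obj = 150.000 cm.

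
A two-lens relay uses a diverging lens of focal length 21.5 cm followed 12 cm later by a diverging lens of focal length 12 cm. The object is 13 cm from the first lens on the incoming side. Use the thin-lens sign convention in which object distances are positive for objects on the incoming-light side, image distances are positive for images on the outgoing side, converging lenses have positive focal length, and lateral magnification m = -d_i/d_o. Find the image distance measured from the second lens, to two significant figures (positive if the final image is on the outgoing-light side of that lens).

First lens: d_i1 = 1/(1/(-21.5) - 1/13) = -8.101 cm.
With d_i1 < 0 the first image is virtual and lies on the object side; the object distance for lens 2 is d_o2 = 12 - (-8.101) = 20.101 cm.
Second lens: d_i2 = 1/(1/(-12) - 1/(20.101)) = -7.514 cm.

-7.5 cm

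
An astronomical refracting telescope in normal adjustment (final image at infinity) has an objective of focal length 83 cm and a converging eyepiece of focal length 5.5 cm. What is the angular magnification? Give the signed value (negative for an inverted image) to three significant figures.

-15.1

M = -f_obj/f_eye = -83/(5.5) = -15.091.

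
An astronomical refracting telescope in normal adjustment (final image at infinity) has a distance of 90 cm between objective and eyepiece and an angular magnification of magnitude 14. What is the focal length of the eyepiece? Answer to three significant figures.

In normal adjustment the tube length equals f_obj + f_eye and |M| = f_obj/f_eye.
So f_obj = 14 f_eye and 14 f_eye + f_eye = 90 cm, giving f_eye = 90/15 = 6.000 cm and f_obj = 84.000 cm.

6.00 cm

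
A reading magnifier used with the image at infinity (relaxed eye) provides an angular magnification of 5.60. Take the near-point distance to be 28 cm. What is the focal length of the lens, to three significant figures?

5.00 cm

For the image at infinity, M = D/f.
f = D/M = 28/5.6 = 5.000 cm.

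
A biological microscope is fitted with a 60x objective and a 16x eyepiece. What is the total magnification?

The overall magnification of a compound microscope is the product of the objective and eyepiece magnifications:
M = M_obj x M_eye = 60 x 16 = 960.

960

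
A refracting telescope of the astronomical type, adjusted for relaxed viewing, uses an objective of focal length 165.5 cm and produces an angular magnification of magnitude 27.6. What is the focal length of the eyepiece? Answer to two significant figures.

|M| = f_obj/f_eye, so f_eye = f_obj/|M| = 165.5/27.6 = 5.996 cm.

6.0 cm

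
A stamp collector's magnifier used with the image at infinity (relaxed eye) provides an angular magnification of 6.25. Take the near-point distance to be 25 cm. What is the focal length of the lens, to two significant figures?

For the image at infinity, M = D/f.
f = D/M = 25/6.25 = 4.000 cm.

4.0 cm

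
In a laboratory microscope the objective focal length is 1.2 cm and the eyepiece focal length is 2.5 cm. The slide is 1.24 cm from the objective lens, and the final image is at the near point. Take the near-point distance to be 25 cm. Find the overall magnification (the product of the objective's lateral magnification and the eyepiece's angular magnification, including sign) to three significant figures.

Objective: 1/d_i = 1/f_obj - 1/d_o = 1/1.2 - 1/1.24 = 0.02688 cm^-1, so d_i = 37.200 cm.
m_obj = -d_i/d_o = -37.200/1.24 = -30.000.
Eyepiece angular magnification (image at near point): M_eye = 1 + D/f_e = 1 + 25/2.5 = 11.000.
Overall M = m_obj x M_eye = (-30.000)(11.000) = -330.00.

-330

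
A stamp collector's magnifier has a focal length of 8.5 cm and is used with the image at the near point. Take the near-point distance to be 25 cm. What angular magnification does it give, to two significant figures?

M = 1 + D/f = 1 + 25/8.5 = 3.941.

3.9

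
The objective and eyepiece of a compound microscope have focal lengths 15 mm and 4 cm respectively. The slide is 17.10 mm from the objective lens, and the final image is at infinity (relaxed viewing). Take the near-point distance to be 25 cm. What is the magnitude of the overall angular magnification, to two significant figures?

45

Convert to cm: f_obj = 15 mm = 1.5 cm; d_o = 17.10 mm = 1.71 cm.
Objective: 1/d_i = 1/f_obj - 1/d_o = 1/1.5 - 1/1.71 = 0.08187 cm^-1, so d_i = 12.214 cm.
m_obj = -d_i/d_o = -12.214/1.71 = -7.143.
Eyepiece angular magnification (image at infinity): M_eye = D/f_e = 25/4 = 6.250.
Overall M = m_obj x M_eye = (-7.143)(6.250) = -44.64.
|M| = 44.64.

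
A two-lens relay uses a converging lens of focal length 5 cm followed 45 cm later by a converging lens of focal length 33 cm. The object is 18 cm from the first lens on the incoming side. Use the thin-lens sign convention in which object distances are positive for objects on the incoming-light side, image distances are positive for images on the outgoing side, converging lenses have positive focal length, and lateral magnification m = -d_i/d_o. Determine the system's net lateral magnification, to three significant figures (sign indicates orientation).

First lens: d_i1 = 1/(1/5 - 1/18) = 6.923 cm.
m_1 = -(6.923)/18 = -0.3846.
The intermediate image is 6.923 cm to the right of lens 1, so d_o2 = L - d_i1 = 45 - 6.923 = 38.077 cm.
Second lens: d_i2 = 1/(1/33 - 1/(38.077)) = 247.500 cm.
m_2 = -(247.500)/(38.077) = -6.5000.
Overall magnification: m = m_1 m_2 = 2.5000.

2.50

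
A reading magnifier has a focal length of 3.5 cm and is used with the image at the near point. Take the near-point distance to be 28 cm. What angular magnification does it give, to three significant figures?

M = 1 + D/f = 1 + 28/3.5 = 9.000.

9.00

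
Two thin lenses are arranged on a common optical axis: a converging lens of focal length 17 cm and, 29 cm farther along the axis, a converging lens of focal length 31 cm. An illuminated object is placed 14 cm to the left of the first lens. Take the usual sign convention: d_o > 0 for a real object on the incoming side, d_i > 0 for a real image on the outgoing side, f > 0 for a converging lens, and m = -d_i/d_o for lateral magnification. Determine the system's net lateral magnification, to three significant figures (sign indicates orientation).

Applying the thin-lens equation to the first lens, 1/17 = 1/14 + 1/d_i1, which gives d_i1 = -79.333 cm.
Its lateral magnification is m_1 = -d_i1/d_o1 = -(-79.333)/14 = 5.6667.
With d_i1 < 0 the first image is virtual and lies on the object side; the object distance for lens 2 is d_o2 = 29 - (-79.333) = 108.333 cm.
Applying the thin-lens equation again with f_2 = 31 cm and d_o2 = 108.333 cm gives d_i2 = 43.427 cm.
m_2 = -(43.427)/(108.333) = -0.4009.
Total m = m_1 x m_2 = (5.6667)(-0.4009) = -2.2716.

-2.27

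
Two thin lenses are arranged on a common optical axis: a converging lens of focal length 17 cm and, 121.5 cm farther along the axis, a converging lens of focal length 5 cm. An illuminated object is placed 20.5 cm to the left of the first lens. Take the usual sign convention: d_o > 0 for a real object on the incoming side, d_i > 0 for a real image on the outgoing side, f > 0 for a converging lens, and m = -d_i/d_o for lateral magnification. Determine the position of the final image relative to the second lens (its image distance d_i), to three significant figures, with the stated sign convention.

6.48 cm

First lens: d_i1 = 1/(1/17 - 1/20.5) = 99.571 cm.
Object distance for lens 2: d_o2 = 121.5 - 99.571 = 21.929 cm.
Second lens: d_i2 = 1/(1/5 - 1/(21.929)) = 6.477 cm.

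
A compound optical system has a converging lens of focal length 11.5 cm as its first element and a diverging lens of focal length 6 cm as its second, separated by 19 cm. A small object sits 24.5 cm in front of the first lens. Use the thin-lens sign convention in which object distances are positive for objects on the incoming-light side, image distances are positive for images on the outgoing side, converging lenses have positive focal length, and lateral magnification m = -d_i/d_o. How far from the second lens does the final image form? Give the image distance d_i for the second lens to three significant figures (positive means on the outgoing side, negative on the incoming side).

Lens 1: 1/d_i1 = 1/f_1 - 1/d_o1 = 1/11.5 - 1/24.5 = 0.04614 cm^-1, so d_i1 = 21.673 cm.
Since 21.673 cm > 19 cm, the first image lies past the second lens and serves as a virtual object: d_o2 = L - d_i1 = -2.673 cm.
Lens 2: 1/d_i2 = 1/f_2 - 1/d_o2 = 1/(-6) - 1/(-2.673) = 0.20743 cm^-1, so d_i2 = 4.821 cm.

4.82 cm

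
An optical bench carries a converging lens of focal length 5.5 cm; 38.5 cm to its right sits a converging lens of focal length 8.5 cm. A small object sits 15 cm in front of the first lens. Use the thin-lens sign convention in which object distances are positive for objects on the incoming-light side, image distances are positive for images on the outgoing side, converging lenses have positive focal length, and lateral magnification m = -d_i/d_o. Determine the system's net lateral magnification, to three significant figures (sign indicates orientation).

0.231

Lens 1: 1/d_i1 = 1/f_1 - 1/d_o1 = 1/5.5 - 1/15 = 0.11515 cm^-1, so d_i1 = 8.684 cm.
m_1 = -(8.684)/15 = -0.5789.
That image sits 29.816 cm in front of the second lens, so d_o2 = 29.816 cm.
Lens 2: 1/d_i2 = 1/f_2 - 1/d_o2 = 1/8.5 - 1/(29.816) = 0.08411 cm^-1, so d_i2 = 11.890 cm.
m_2 = -(11.890)/(29.816) = -0.3988.
Total m = m_1 x m_2 = (-0.5789)(-0.3988) = 0.2309.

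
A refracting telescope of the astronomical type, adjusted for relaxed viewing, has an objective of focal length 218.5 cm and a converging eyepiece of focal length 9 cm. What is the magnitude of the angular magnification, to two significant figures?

|M| = f_obj/|f_eye| = 218.5/9 = 24.278.

24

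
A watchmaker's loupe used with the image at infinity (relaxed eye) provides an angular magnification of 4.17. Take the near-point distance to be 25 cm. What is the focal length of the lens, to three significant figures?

For the image at infinity, M = D/f.
f = D/M = 25/4.17 = 5.995 cm.

6.00 cm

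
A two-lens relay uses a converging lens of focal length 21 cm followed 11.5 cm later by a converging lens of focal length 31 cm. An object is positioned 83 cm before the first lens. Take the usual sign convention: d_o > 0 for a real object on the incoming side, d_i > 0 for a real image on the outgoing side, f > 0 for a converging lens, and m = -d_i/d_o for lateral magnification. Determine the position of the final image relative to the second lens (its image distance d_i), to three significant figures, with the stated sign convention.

Applying the thin-lens equation to the first lens, 1/21 = 1/83 + 1/d_i1, which gives d_i1 = 28.113 cm.
Since 28.113 cm > 11.5 cm, the first image lies past the second lens and serves as a virtual object: d_o2 = L - d_i1 = -16.613 cm.
Applying the thin-lens equation again with f_2 = 31 cm and d_o2 = -16.613 cm gives d_i2 = 10.816 cm.

10.8 cm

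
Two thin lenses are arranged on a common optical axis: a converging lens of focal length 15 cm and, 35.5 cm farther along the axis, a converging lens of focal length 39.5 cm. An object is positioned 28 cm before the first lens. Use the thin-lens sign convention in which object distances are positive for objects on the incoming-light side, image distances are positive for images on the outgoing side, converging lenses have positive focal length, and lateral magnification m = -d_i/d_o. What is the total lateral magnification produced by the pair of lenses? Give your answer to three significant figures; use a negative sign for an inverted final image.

Applying the thin-lens equation to the first lens, 1/15 = 1/28 + 1/d_i1, which gives d_i1 = 32.308 cm.
Its lateral magnification is m_1 = -d_i1/d_o1 = -(32.308)/28 = -1.1538.
The intermediate image is 32.308 cm to the right of lens 1, so d_o2 = L - d_i1 = 35.5 - 32.308 = 3.192 cm.
Applying the thin-lens equation again with f_2 = 39.5 cm and d_o2 = 3.192 cm gives d_i2 = -3.473 cm.
m_2 = -(-3.473)/(3.192) = 1.0879.
The system's lateral magnification is m_1 m_2 = (-1.1538)(1.0879) = -1.2553.

-1.26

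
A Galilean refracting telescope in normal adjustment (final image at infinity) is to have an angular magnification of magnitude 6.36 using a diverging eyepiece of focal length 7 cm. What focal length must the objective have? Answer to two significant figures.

45 cm

|M| = f_obj/|f_eye|, so f_obj = |M| x |f_eye| = 6.36 x 7 = 44.520 cm.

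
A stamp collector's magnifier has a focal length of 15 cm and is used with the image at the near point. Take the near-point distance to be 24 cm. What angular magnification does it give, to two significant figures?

M = 1 + D/f = 1 + 24/15 = 2.600.

2.6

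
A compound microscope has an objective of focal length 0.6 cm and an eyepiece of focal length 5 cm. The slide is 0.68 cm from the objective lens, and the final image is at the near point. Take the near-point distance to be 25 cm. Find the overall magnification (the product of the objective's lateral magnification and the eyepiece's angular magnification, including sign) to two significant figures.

-45

Objective: 1/d_i = 1/f_obj - 1/d_o = 1/0.6 - 1/0.68 = 0.19608 cm^-1, so d_i = 5.100 cm.
m_obj = -d_i/d_o = -5.100/0.68 = -7.500.
Eyepiece angular magnification (image at near point): M_eye = 1 + D/f_e = 1 + 25/5 = 6.000.
Overall M = m_obj x M_eye = (-7.500)(6.000) = -45.00.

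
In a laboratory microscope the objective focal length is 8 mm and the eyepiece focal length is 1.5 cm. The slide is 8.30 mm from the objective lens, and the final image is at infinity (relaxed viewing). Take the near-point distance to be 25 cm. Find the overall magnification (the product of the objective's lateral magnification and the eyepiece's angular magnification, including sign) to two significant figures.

Convert to cm: f_obj = 8 mm = 0.8 cm; d_o = 8.30 mm = 0.83 cm.
Objective: 1/d_i = 1/f_obj - 1/d_o = 1/0.8 - 1/0.83 = 0.04518 cm^-1, so d_i = 22.133 cm.
m_obj = -d_i/d_o = -22.133/0.83 = -26.667.
Eyepiece angular magnification (image at infinity): M_eye = D/f_e = 25/1.5 = 16.667.
Overall M = m_obj x M_eye = (-26.667)(16.667) = -444.44.

-440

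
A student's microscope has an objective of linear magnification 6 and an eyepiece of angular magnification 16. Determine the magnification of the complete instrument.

The overall magnification of a compound microscope is the product of the objective and eyepiece magnifications:
M = M_obj x M_eye = 6 x 16 = 96.

96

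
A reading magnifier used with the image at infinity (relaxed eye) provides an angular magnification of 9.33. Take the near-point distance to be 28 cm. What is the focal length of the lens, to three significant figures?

3.00 cm

For the image at infinity, M = D/f.
f = D/M = 28/9.33 = 3.001 cm.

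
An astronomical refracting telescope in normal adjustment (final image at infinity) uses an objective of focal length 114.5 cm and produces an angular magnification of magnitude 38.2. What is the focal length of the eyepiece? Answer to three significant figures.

|M| = f_obj/f_eye, so f_eye = f_obj/|M| = 114.5/38.2 = 2.997 cm.

3.00 cm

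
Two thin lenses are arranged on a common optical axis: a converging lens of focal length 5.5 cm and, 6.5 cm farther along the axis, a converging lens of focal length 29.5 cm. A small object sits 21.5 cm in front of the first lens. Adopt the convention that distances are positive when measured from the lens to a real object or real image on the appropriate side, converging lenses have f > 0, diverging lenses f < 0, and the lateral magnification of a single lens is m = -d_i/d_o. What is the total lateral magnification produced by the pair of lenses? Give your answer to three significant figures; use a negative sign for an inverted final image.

-0.334

Lens 1: 1/d_i1 = 1/f_1 - 1/d_o1 = 1/5.5 - 1/21.5 = 0.13531 cm^-1, so d_i1 = 7.391 cm.
m_1 = -(7.391)/21.5 = -0.3438.
Since 7.391 cm > 6.5 cm, the first image lies past the second lens and serves as a virtual object: d_o2 = L - d_i1 = -0.891 cm.
Lens 2: 1/d_i2 = 1/f_2 - 1/d_o2 = 1/29.5 - 1/(-0.891) = 1.15671 cm^-1, so d_i2 = 0.865 cm.
m_2 = -(0.865)/(-0.891) = 0.9707.
Total m = m_1 x m_2 = (-0.3438)(0.9707) = -0.3337.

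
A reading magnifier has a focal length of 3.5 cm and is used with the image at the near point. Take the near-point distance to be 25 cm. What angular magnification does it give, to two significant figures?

8.1

M = 1 + D/f = 1 + 25/3.5 = 8.143.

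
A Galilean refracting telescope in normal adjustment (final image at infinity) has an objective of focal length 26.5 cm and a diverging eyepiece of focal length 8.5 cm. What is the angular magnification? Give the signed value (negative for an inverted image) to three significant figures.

M = -f_obj/f_eye = -26.5/(-8.5) = 3.118.

3.12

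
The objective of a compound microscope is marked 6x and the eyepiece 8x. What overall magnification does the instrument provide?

48

The overall magnification of a compound microscope is the product of the objective and eyepiece magnifications:
M = M_obj x M_eye = 6 x 8 = 48.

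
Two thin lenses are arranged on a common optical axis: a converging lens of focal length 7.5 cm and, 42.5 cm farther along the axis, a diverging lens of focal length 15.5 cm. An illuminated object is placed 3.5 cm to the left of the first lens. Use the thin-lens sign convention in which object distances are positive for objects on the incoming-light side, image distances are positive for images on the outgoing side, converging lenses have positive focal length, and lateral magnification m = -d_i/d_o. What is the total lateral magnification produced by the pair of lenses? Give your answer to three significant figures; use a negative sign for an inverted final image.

0.450

Applying the thin-lens equation to the first lens, 1/7.5 = 1/3.5 + 1/d_i1, which gives d_i1 = -6.563 cm.
Its lateral magnification is m_1 = -d_i1/d_o1 = -(-6.563)/3.5 = 1.8750.
The intermediate image is virtual, 6.563 cm to the left of lens 1, so d_o2 = L - d_i1 = 42.5 - (-6.563) = 49.062 cm.
Applying the thin-lens equation again with f_2 = -15.5 cm and d_o2 = 49.062 cm gives d_i2 = -11.779 cm.
m_2 = -(-11.779)/(49.062) = 0.2401.
Total m = m_1 x m_2 = (1.8750)(0.2401) = 0.4501.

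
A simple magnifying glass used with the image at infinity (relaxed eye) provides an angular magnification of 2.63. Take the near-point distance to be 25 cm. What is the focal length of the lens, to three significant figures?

9.51 cm

For the image at infinity, M = D/f.
f = D/M = 25/2.63 = 9.506 cm.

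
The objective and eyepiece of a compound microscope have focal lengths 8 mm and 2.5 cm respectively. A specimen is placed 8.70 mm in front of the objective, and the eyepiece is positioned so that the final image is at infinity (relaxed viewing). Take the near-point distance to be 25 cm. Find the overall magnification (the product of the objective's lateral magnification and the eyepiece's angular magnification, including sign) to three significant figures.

-114

Convert to cm: f_obj = 8 mm = 0.8 cm; d_o = 8.70 mm = 0.87 cm.
Objective: 1/d_i = 1/f_obj - 1/d_o = 1/0.8 - 1/0.87 = 0.10057 cm^-1, so d_i = 9.943 cm.
m_obj = -d_i/d_o = -9.943/0.87 = -11.429.
Eyepiece angular magnification (image at infinity): M_eye = D/f_e = 25/2.5 = 10.000.
Overall M = m_obj x M_eye = (-11.429)(10.000) = -114.29.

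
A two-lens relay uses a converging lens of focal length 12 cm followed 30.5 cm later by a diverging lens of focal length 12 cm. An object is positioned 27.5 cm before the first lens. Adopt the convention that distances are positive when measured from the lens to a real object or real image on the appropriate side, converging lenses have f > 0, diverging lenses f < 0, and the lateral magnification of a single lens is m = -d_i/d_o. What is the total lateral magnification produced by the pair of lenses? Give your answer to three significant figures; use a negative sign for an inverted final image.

-0.438

First lens: d_i1 = 1/(1/12 - 1/27.5) = 21.290 cm.
m_1 = -(21.290)/27.5 = -0.7742.
Object distance for lens 2: d_o2 = 30.5 - 21.290 = 9.210 cm.
Second lens: d_i2 = 1/(1/(-12) - 1/(9.210)) = -5.211 cm.
m_2 = -(-5.211)/(9.210) = 0.5658.
The system's lateral magnification is m_1 m_2 = (-0.7742)(0.5658) = -0.4380.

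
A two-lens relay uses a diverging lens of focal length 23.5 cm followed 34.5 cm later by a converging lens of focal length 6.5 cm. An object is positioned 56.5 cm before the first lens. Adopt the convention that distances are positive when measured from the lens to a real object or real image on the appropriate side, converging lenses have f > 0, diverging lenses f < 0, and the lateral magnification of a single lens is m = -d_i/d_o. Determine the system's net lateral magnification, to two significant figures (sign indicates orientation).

-0.043

Lens 1: 1/d_i1 = 1/f_1 - 1/d_o1 = 1/(-23.5) - 1/56.5 = -0.06025 cm^-1, so d_i1 = -16.597 cm.
m_1 = -(-16.597)/56.5 = 0.2938.
The intermediate image is virtual, 16.597 cm to the left of lens 1, so d_o2 = L - d_i1 = 34.5 - (-16.597) = 51.097 cm.
Lens 2: 1/d_i2 = 1/f_2 - 1/d_o2 = 1/6.5 - 1/(51.097) = 0.13428 cm^-1, so d_i2 = 7.447 cm.
m_2 = -(7.447)/(51.097) = -0.1458.
The system's lateral magnification is m_1 m_2 = (0.2938)(-0.1458) = -0.0428.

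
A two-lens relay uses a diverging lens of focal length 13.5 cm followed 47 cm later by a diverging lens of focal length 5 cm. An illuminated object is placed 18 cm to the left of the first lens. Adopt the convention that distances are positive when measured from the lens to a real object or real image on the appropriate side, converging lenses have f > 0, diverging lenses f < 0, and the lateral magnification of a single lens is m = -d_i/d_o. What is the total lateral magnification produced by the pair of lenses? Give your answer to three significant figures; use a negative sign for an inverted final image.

0.0359

First lens: d_i1 = 1/(1/(-13.5) - 1/18) = -7.714 cm.
m_1 = -(-7.714)/18 = 0.4286.
With d_i1 < 0 the first image is virtual and lies on the object side; the object distance for lens 2 is d_o2 = 47 - (-7.714) = 54.714 cm.
Second lens: d_i2 = 1/(1/(-5) - 1/(54.714)) = -4.581 cm.
m_2 = -(-4.581)/(54.714) = 0.0837.
Total m = m_1 x m_2 = (0.4286)(0.0837) = 0.0359.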